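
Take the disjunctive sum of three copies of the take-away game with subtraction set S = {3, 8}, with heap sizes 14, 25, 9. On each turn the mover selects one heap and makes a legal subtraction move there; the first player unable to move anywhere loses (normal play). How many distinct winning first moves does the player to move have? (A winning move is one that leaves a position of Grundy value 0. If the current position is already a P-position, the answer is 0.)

All heaps use S = {3, 8}:
G(0) = 0
G(1) = mex{} = 0
G(2) = mex{} = 0
G(3) = mex{0} = 1
G(4) = mex{0} = 1
G(5) = mex{0} = 1
G(6) = mex{1} = 0
G(7) = mex{1} = 0
G(8) = mex{1,0} = 2
G(9) = mex{0,0} = 1
G(10) = mex{0,0} = 1
G(11) = mex{2,1} = 0
G(12) = mex{1,1} = 0
G(13) = mex{1,1} = 0
G(14) = mex{0,0} = 1
G(15) = mex{0,0} = 1
G(16) = mex{0,2} = 1
G(17) = mex{1,1} = 0
G(18) = mex{1,1} = 0
G(19) = mex{1,0} = 2
G(20) = mex{0,0} = 1
G(21) = mex{0,0} = 1
G(22) = mex{2,1} = 0
G(23) = mex{1,1} = 0
G(24) = mex{1,1} = 0
G(25) = mex{0,0} = 1
Heap A: G(14) = 1.
Heap B: G(25) = 1.
Heap C: G(9) = 1.
Combined Grundy value = 1 ⊕ 1 ⊕ 1 = 1.
A winning move leaves total XOR = 0, i.e. changes one component's Grundy value g to g ⊕ X where X is the current total.
Heap A: need g' = 1⊕1 = 0. Options: 14−3→G=0, 14−8→G=0. Hits: 2.
Heap B: need g' = 1⊕1 = 0. Options: 25−3→G=0, 25−8→G=0. Hits: 2.
Heap C: need g' = 1⊕1 = 0. Options: 9−3→G=0, 9−8→G=0. Hits: 2.

6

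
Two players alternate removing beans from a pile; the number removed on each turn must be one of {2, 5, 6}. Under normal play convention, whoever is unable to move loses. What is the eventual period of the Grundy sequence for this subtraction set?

n :  0  1  2  3  4  5  6  7  8  9 10 11 12 13 14 15 16 17 18 19 20 21 22 23
G :  0  0  1  1  0  2  1  3  0  2  1  0  0  1  1  0  2  1  3  0  2  1  0  0
G(n+11) = G(n) holds for n = 0,…,5 (a full window of length max(S) = 6), so the sequence is purely periodic with period 11.

11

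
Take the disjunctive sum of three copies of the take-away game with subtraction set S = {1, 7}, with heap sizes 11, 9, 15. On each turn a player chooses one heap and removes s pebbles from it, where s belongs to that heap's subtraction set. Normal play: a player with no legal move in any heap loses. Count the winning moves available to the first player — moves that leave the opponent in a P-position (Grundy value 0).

All heaps use S = {1, 7}:
n :  0  1  2  3  4  5  6  7  8  9 10 11 12 13 14 15
G :  0  1  0  1  0  1  0  1  0  1  0  1  0  1  0  1
Heap A: G(11) = 1.
Heap B: G(9) = 1.
Heap C: G(15) = 1.
Combined Grundy value = 1 ⊕ 1 ⊕ 1 = 1.
A winning move leaves total XOR = 0, i.e. changes one component's Grundy value g to g ⊕ X where X is the current total.
Heap A: need g' = 1⊕1 = 0. Options: 11−1→G=0, 11−7→G=0. Hits: 2.
Heap B: need g' = 1⊕1 = 0. Options: 9−1→G=0, 9−7→G=0. Hits: 2.
Heap C: need g' = 1⊕1 = 0. Options: 15−1→G=0, 15−7→G=0. Hits: 2.

6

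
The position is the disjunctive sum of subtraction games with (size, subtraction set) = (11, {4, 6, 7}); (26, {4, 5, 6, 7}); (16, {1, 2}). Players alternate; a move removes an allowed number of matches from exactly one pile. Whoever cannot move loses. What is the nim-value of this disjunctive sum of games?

Pile A, S = {4, 6, 7}:
G(0) = 0
G(1) = mex{} = 0
G(2) = mex{} = 0
G(3) = mex{} = 0
G(4) = mex{0} = 1
G(5) = mex{0} = 1
G(6) = mex{0,0} = 1
G(7) = mex{0,0,0} = 1
G(8) = mex{1,0,0} = 2
G(9) = mex{1,0,0} = 2
G(10) = mex{1,1,0} = 2
G(11) = mex{1,1,1} = 0
G_A(11) = 0.
Pile B, S = {4, 5, 6, 7}:
G(0) = 0
G(1) = mex{} = 0
G(2) = mex{} = 0
G(3) = mex{} = 0
G(4) = mex{0} = 1
G(5) = mex{0,0} = 1
G(6) = mex{0,0,0} = 1
G(7) = mex{0,0,0,0} = 1
G(8) = mex{1,0,0,0} = 2
G(9) = mex{1,1,0,0} = 2
G(10) = mex{1,1,1,0} = 2
G(11) = mex{1,1,1,1} = 0
G(12) = mex{2,1,1,1} = 0
G(13) = mex{2,2,1,1} = 0
G(14) = mex{2,2,2,1} = 0
G(15) = mex{0,2,2,2} = 1
G(16) = mex{0,0,2,2} = 1
G(17) = mex{0,0,0,2} = 1
G(18) = mex{0,0,0,0} = 1
G(19) = mex{1,0,0,0} = 2
G(20) = mex{1,1,0,0} = 2
G(21) = mex{1,1,1,0} = 2
G(22) = mex{1,1,1,1} = 0
G(23) = mex{2,1,1,1} = 0
G(24) = mex{2,2,1,1} = 0
G(25) = mex{2,2,2,1} = 0
G(26) = mex{0,2,2,2} = 1
G_B(26) = 1.
Pile C, S = {1, 2}:
G(0) = 0
G(1) = mex{0} = 1
G(2) = mex{1,0} = 2
G(3) = mex{2,1} = 0
G(4) = mex{0,2} = 1
G(5) = mex{1,0} = 2
G(6) = mex{2,1} = 0
G(7) = mex{0,2} = 1
G(8) = mex{1,0} = 2
G(9) = mex{2,1} = 0
G(10) = mex{0,2} = 1
G(11) = mex{1,0} = 2
G(12) = mex{2,1} = 0
G(13) = mex{0,2} = 1
G(14) = mex{1,0} = 2
G(15) = mex{2,1} = 0
G(16) = mex{0,2} = 1
G_C(16) = 1.
Combined Grundy value = 0 ⊕ 1 ⊕ 1 = 0.

0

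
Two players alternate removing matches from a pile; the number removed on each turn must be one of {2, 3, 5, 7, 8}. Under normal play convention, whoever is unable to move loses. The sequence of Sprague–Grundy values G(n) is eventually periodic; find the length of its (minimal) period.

G(0) = 0
G(1) = mex{} = 0
G(2) = mex{0} = 1
G(3) = mex{0,0} = 1
G(4) = mex{1,0} = 2
G(5) = mex{1,1,0} = 2
G(6) = mex{2,1,0} = 3
G(7) = mex{2,2,1,0} = 3
G(8) = mex{3,2,1,0,0} = 4
G(9) = mex{3,3,2,1,0} = 4
G(10) = mex{4,3,2,1,1} = 0
G(11) = mex{4,4,3,2,1} = 0
G(12) = mex{0,4,3,2,2} = 1
G(13) = mex{0,0,4,3,2} = 1
G(14) = mex{1,0,4,3,3} = 2
G(15) = mex{1,1,0,4,3} = 2
G(16) = mex{2,1,0,4,4} = 3
G(17) = mex{2,2,1,0,4} = 3
G(18) = mex{3,2,1,0,0} = 4
G(19) = mex{3,3,2,1,0} = 4
G(20) = mex{4,3,2,1,1} = 0
G(21) = mex{4,4,3,2,1} = 0
G(n+10) = G(n) holds for n = 0,…,7 (a full window of length max(S) = 8), so the sequence is purely periodic with period 10.

10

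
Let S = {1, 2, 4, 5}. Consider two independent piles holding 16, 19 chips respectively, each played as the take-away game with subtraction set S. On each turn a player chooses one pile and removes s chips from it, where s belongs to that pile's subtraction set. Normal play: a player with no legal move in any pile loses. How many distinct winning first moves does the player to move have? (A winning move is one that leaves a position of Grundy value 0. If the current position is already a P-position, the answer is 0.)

All piles use S = {1, 2, 4, 5}:
n :  0  1  2  3  4  5  6  7  8  9 10 11 12 13 14 15 16 17 18 19
G :  0  1  2  0  1  2  0  1  2  0  1  2  0  1  2  0  1  2  0  1
Pile A: G(16) = 1.
Pile B: G(19) = 1.
Combined Grundy value = 1 ⊕ 1 = 0.
A winning move leaves total XOR = 0, i.e. changes one component's Grundy value g to g ⊕ X where X is the current total.
Pile A: target g' = 1⊕0 = 1, but every legal move changes the Grundy value (mex property), so 0 moves.
Pile B: target g' = 1⊕0 = 1, but every legal move changes the Grundy value (mex property), so 0 moves.

0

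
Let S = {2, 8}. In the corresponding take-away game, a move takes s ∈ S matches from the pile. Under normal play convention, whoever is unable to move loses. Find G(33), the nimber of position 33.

1

G(0) = 0
G(1) = mex{} = 0
G(2) = mex{0} = 1
G(3) = mex{0} = 1
G(4) = mex{1} = 0
G(5) = mex{1} = 0
G(6) = mex{0} = 1
G(7) = mex{0} = 1
G(8) = mex{1,0} = 2
G(9) = mex{1,0} = 2
G(10) = mex{2,1} = 0
G(11) = mex{2,1} = 0
G(12) = mex{0,0} = 1
G(13) = mex{0,0} = 1
G(14) = mex{1,1} = 0
G(15) = mex{1,1} = 0
G(16) = mex{0,2} = 1
G(17) = mex{0,2} = 1
G(18) = mex{1,0} = 2
G(19) = mex{1,0} = 2
G(20) = mex{2,1} = 0
G(21) = mex{2,1} = 0
G(22) = mex{0,0} = 1
G(23) = mex{0,0} = 1
G(24) = mex{1,1} = 0
G(25) = mex{1,1} = 0
G(26) = mex{0,2} = 1
G(27) = mex{0,2} = 1
G(28) = mex{1,0} = 2
G(29) = mex{1,0} = 2
G(30) = mex{2,1} = 0
G(31) = mex{2,1} = 0
G(32) = mex{0,0} = 1
G(33) = mex{0,0} = 1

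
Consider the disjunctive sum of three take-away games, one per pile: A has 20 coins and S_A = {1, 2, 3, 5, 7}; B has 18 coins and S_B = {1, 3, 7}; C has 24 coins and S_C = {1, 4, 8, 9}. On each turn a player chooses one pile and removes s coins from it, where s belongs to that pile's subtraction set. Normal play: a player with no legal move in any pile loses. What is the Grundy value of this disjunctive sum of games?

Pile A, S = {1, 2, 3, 5, 7}:
n :  0  1  2  3  4  5  6  7  8  9 10 11 12 13 14 15 16 17 18 19 20
G :  0  1  2  3  0  1  2  3  0  1  2  3  0  1  2  3  0  1  2  3  0
G_A(20) = 0.
Pile B, S = {1, 3, 7}:
G(0) = 0
G(1) = mex{0} = 1
G(2) = mex{1} = 0
G(3) = mex{0,0} = 1
G(4) = mex{1,1} = 0
G(5) = mex{0,0} = 1
G(6) = mex{1,1} = 0
G(7) = mex{0,0,0} = 1
G(8) = mex{1,1,1} = 0
G(9) = mex{0,0,0} = 1
G(10) = mex{1,1,1} = 0
G(11) = mex{0,0,0} = 1
G(12) = mex{1,1,1} = 0
G(13) = mex{0,0,0} = 1
G(14) = mex{1,1,1} = 0
G(15) = mex{0,0,0} = 1
G(16) = mex{1,1,1} = 0
G(17) = mex{0,0,0} = 1
G(18) = mex{1,1,1} = 0
G_B(18) = 0.
Pile C, S = {1, 4, 8, 9}:
n :  0  1  2  3  4  5  6  7  8  9 10 11 12 13 14 15 16 17 18 19 20 21 22 23 24
G :  0  1  0  1  2  0  1  0  1  2  3  2  0  1  2  3  2  0  1  0  1  2  0  1  0
G_C(24) = 0.
Combined Grundy value = 0 ⊕ 0 ⊕ 0 = 0.

0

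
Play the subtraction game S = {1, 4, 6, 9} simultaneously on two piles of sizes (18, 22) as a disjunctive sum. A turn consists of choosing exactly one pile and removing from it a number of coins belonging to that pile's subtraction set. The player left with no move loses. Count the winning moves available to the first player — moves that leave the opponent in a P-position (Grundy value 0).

6

All piles use S = {1, 4, 6, 9}:
G(0) = 0
G(1) = mex{0} = 1
G(2) = mex{1} = 0
G(3) = mex{0} = 1
G(4) = mex{1,0} = 2
G(5) = mex{2,1} = 0
G(6) = mex{0,0,0} = 1
G(7) = mex{1,1,1} = 0
G(8) = mex{0,2,0} = 1
G(9) = mex{1,0,1,0} = 2
G(10) = mex{2,1,2,1} = 0
G(11) = mex{0,0,0,0} = 1
G(12) = mex{1,1,1,1} = 0
G(13) = mex{0,2,0,2} = 1
G(14) = mex{1,0,1,0} = 2
G(15) = mex{2,1,2,1} = 0
G(16) = mex{0,0,0,0} = 1
G(17) = mex{1,1,1,1} = 0
G(18) = mex{0,2,0,2} = 1
G(19) = mex{1,0,1,0} = 2
G(20) = mex{2,1,2,1} = 0
G(21) = mex{0,0,0,0} = 1
G(22) = mex{1,1,1,1} = 0
Pile A: G(18) = 1.
Pile B: G(22) = 0.
Combined Grundy value = 1 ⊕ 0 = 1.
A winning move leaves total XOR = 0, i.e. changes one component's Grundy value g to g ⊕ X where X is the current total.
Pile A: need g' = 1⊕1 = 0. Options: 18−1→G=0, 18−4→G=2, 18−6→G=0, 18−9→G=2. Hits: 2.
Pile B: need g' = 0⊕1 = 1. Options: 22−1→G=1, 22−4→G=1, 22−6→G=1, 22−9→G=1. Hits: 4.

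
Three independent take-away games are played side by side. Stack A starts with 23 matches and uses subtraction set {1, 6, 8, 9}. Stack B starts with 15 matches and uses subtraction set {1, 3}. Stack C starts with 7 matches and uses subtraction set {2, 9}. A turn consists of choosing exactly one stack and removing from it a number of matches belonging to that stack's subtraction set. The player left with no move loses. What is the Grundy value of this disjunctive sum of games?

Stack A, S = {1, 6, 8, 9}:
G(0) = 0
G(1) = mex{0} = 1
G(2) = mex{1} = 0
G(3) = mex{0} = 1
G(4) = mex{1} = 0
G(5) = mex{0} = 1
G(6) = mex{1,0} = 2
G(7) = mex{2,1} = 0
G(8) = mex{0,0,0} = 1
G(9) = mex{1,1,1,0} = 2
G(10) = mex{2,0,0,1} = 3
G(11) = mex{3,1,1,0} = 2
G(12) = mex{2,2,0,1} = 3
G(13) = mex{3,0,1,0} = 2
G(14) = mex{2,1,2,1} = 0
G(15) = mex{0,2,0,2} = 1
G(16) = mex{1,3,1,0} = 2
G(17) = mex{2,2,2,1} = 0
G(18) = mex{0,3,3,2} = 1
G(19) = mex{1,2,2,3} = 0
G(20) = mex{0,0,3,2} = 1
G(21) = mex{1,1,2,3} = 0
G(22) = mex{0,2,0,2} = 1
G(23) = mex{1,0,1,0} = 2
G_A(23) = 2.
Stack B, S = {1, 3}:
n :  0  1  2  3  4  5  6  7  8  9 10 11 12 13 14 15
G :  0  1  0  1  0  1  0  1  0  1  0  1  0  1  0  1
G_B(15) = 1.
Stack C, S = {2, 9}:
n : 0 1 2 3 4 5 6 7
G : 0 0 1 1 0 0 1 1
G_C(7) = 1.
Combined Grundy value = 2 ⊕ 1 ⊕ 1 = 2.

2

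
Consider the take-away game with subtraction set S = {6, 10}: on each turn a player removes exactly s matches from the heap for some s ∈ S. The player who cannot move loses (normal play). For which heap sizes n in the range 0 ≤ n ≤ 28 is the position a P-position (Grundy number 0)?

0, 1, 2, 3, 4, 5, 16, 17, 18, 19, 20, 21

G(0) = 0
G(1) = mex{} = 0
G(2) = mex{} = 0
G(3) = mex{} = 0
G(4) = mex{} = 0
G(5) = mex{} = 0
G(6) = mex{0} = 1
G(7) = mex{0} = 1
G(8) = mex{0} = 1
G(9) = mex{0} = 1
G(10) = mex{0,0} = 1
G(11) = mex{0,0} = 1
G(12) = mex{1,0} = 2
G(13) = mex{1,0} = 2
G(14) = mex{1,0} = 2
G(15) = mex{1,0} = 2
G(16) = mex{1,1} = 0
G(17) = mex{1,1} = 0
G(18) = mex{2,1} = 0
G(19) = mex{2,1} = 0
G(20) = mex{2,1} = 0
G(21) = mex{2,1} = 0
G(22) = mex{0,2} = 1
G(23) = mex{0,2} = 1
G(24) = mex{0,2} = 1
G(25) = mex{0,2} = 1
G(26) = mex{0,0} = 1
G(27) = mex{0,0} = 1
G(28) = mex{1,0} = 2
P-positions are exactly the n with G(n) = 0.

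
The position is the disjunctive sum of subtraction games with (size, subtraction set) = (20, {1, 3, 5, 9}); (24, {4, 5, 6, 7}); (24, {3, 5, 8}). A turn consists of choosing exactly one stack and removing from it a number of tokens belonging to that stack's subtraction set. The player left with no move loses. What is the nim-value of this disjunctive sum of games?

0

Stack A, S = {1, 3, 5, 9}:
G(0) = 0
G(1) = mex{0} = 1
G(2) = mex{1} = 0
G(3) = mex{0,0} = 1
G(4) = mex{1,1} = 0
G(5) = mex{0,0,0} = 1
G(6) = mex{1,1,1} = 0
G(7) = mex{0,0,0} = 1
G(8) = mex{1,1,1} = 0
G(9) = mex{0,0,0,0} = 1
G(10) = mex{1,1,1,1} = 0
G(11) = mex{0,0,0,0} = 1
G(12) = mex{1,1,1,1} = 0
G(13) = mex{0,0,0,0} = 1
G(14) = mex{1,1,1,1} = 0
G(15) = mex{0,0,0,0} = 1
G(16) = mex{1,1,1,1} = 0
G(17) = mex{0,0,0,0} = 1
G(18) = mex{1,1,1,1} = 0
G(19) = mex{0,0,0,0} = 1
G(20) = mex{1,1,1,1} = 0
G_A(20) = 0.
Stack B, S = {4, 5, 6, 7}:
n :  0  1  2  3  4  5  6  7  8  9 10 11 12 13 14 15 16 17 18 19 20 21 22 23 24
G :  0  0  0  0  1  1  1  1  2  2  2  0  0  0  0  1  1  1  1  2  2  2  0  0  0
G_B(24) = 0.
Stack C, S = {3, 5, 8}:
n :  0  1  2  3  4  5  6  7  8  9 10 11 12 13 14 15 16 17 18 19 20 21 22 23 24
G :  0  0  0  1  1  1  2  2  2  3  3  0  0  0  1  1  1  2  2  2  3  3  0  0  0
G_C(24) = 0.
Combined Grundy value = 0 ⊕ 0 ⊕ 0 = 0.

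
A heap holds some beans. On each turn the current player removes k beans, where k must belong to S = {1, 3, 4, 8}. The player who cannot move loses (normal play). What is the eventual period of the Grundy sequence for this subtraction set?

G(0) = 0
G(1) = mex{0} = 1
G(2) = mex{1} = 0
G(3) = mex{0,0} = 1
G(4) = mex{1,1,0} = 2
G(5) = mex{2,0,1} = 3
G(6) = mex{3,1,0} = 2
G(7) = mex{2,2,1} = 0
G(8) = mex{0,3,2,0} = 1
G(9) = mex{1,2,3,1} = 0
G(10) = mex{0,0,2,0} = 1
G(11) = mex{1,1,0,1} = 2
G(12) = mex{2,0,1,2} = 3
G(13) = mex{3,1,0,3} = 2
G(14) = mex{2,2,1,2} = 0
G(15) = mex{0,3,2,0} = 1
G(16) = mex{1,2,3,1} = 0
G(n+7) = G(n) holds for n = 0,…,7 (a full window of length max(S) = 8), so the sequence is purely periodic with period 7.

7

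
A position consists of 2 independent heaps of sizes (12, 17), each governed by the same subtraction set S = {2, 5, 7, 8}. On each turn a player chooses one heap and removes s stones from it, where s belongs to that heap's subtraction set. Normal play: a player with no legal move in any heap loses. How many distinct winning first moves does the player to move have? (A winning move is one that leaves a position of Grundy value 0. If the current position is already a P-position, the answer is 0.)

3

All heaps use S = {2, 5, 7, 8}:
G(0) = 0
G(1) = mex{} = 0
G(2) = mex{0} = 1
G(3) = mex{0} = 1
G(4) = mex{1} = 0
G(5) = mex{1,0} = 2
G(6) = mex{0,0} = 1
G(7) = mex{2,1,0} = 3
G(8) = mex{1,1,0,0} = 2
G(9) = mex{3,0,1,0} = 2
G(10) = mex{2,2,1,1} = 0
G(11) = mex{2,1,0,1} = 3
G(12) = mex{0,3,2,0} = 1
G(13) = mex{3,2,1,2} = 0
G(14) = mex{1,2,3,1} = 0
G(15) = mex{0,0,2,3} = 1
G(16) = mex{0,3,2,2} = 1
G(17) = mex{1,1,0,2} = 3
Heap A: G(12) = 1.
Heap B: G(17) = 3.
Combined Grundy value = 1 ⊕ 3 = 2.
A winning move leaves total XOR = 0, i.e. changes one component's Grundy value g to g ⊕ X where X is the current total.
Heap A: need g' = 1⊕2 = 3. Options: 12−2→G=0, 12−5→G=3, 12−7→G=2, 12−8→G=0. Hits: 1.
Heap B: need g' = 3⊕2 = 1. Options: 17−2→G=1, 17−5→G=1, 17−7→G=0, 17−8→G=2. Hits: 2.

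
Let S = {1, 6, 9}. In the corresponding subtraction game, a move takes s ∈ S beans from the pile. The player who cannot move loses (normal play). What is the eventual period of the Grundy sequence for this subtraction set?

5

G(0) = 0
G(1) = mex{0} = 1
G(2) = mex{1} = 0
G(3) = mex{0} = 1
G(4) = mex{1} = 0
G(5) = mex{0} = 1
G(6) = mex{1,0} = 2
G(7) = mex{2,1} = 0
G(8) = mex{0,0} = 1
G(9) = mex{1,1,0} = 2
G(10) = mex{2,0,1} = 3
G(11) = mex{3,1,0} = 2
G(12) = mex{2,2,1} = 0
G(13) = mex{0,0,0} = 1
G(14) = mex{1,1,1} = 0
G(15) = mex{0,2,2} = 1
G(16) = mex{1,3,0} = 2
G(17) = mex{2,2,1} = 0
G(18) = mex{0,0,2} = 1
G(19) = mex{1,1,3} = 0
G(20) = mex{0,0,2} = 1
G(21) = mex{1,1,0} = 2
G(22) = mex{2,2,1} = 0
G(23) = mex{0,0,0} = 1
G(24) = mex{1,1,1} = 0
G(25) = mex{0,0,2} = 1
G(26) = mex{1,1,0} = 2
From n = 11 onward G(n+5) = G(n); since this holds over max(S) = 9 consecutive positions the period is 5 (pre-period 11).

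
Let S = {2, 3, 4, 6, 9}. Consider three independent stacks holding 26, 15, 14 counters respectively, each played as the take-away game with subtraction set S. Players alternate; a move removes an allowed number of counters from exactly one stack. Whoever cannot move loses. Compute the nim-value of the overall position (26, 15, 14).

6

All stacks use S = {2, 3, 4, 6, 9}:
G(0) = 0
G(1) = mex{} = 0
G(2) = mex{0} = 1
G(3) = mex{0,0} = 1
G(4) = mex{1,0,0} = 2
G(5) = mex{1,1,0} = 2
G(6) = mex{2,1,1,0} = 3
G(7) = mex{2,2,1,0} = 3
G(8) = mex{3,2,2,1} = 0
G(9) = mex{3,3,2,1,0} = 4
G(10) = mex{0,3,3,2,0} = 1
G(11) = mex{4,0,3,2,1} = 5
G(12) = mex{1,4,0,3,1} = 2
G(13) = mex{5,1,4,3,2} = 0
G(14) = mex{2,5,1,0,2} = 3
G(15) = mex{0,2,5,4,3} = 1
G(16) = mex{3,0,2,1,3} = 4
G(17) = mex{1,3,0,5,0} = 2
G(18) = mex{4,1,3,2,4} = 0
G(19) = mex{2,4,1,0,1} = 3
G(20) = mex{0,2,4,3,5} = 1
G(21) = mex{3,0,2,1,2} = 4
G(22) = mex{1,3,0,4,0} = 2
G(23) = mex{4,1,3,2,3} = 0
G(24) = mex{2,4,1,0,1} = 3
G(25) = mex{0,2,4,3,4} = 1
G(26) = mex{3,0,2,1,2} = 4
Stack A: G(26) = 4.
Stack B: G(15) = 1.
Stack C: G(14) = 3.
Combined Grundy value = 4 ⊕ 1 ⊕ 3 = 6.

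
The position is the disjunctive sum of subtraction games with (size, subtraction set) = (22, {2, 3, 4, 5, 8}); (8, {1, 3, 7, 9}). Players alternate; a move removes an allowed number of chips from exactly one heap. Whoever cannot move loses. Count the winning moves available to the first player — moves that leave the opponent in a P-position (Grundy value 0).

5

Heap A, S = {2, 3, 4, 5, 8}:
n :  0  1  2  3  4  5  6  7  8  9 10 11 12 13 14 15 16 17 18 19 20 21 22
G :  0  0  1  1  2  2  3  0  4  1  5  2  3  0  0  1  1  2  2  3  0  4  1
G_A(22) = 1.
Heap B, S = {1, 3, 7, 9}:
G(0) = 0
G(1) = mex{0} = 1
G(2) = mex{1} = 0
G(3) = mex{0,0} = 1
G(4) = mex{1,1} = 0
G(5) = mex{0,0} = 1
G(6) = mex{1,1} = 0
G(7) = mex{0,0,0} = 1
G(8) = mex{1,1,1} = 0
G_B(8) = 0.
Combined Grundy value = 1 ⊕ 0 = 1.
A winning move leaves total XOR = 0, i.e. changes one component's Grundy value g to g ⊕ X where X is the current total.
Heap A: need g' = 1⊕1 = 0. Options: 22−2→G=0, 22−3→G=3, 22−4→G=2, 22−5→G=2, 22−8→G=0. Hits: 2.
Heap B: need g' = 0⊕1 = 1. Options: 8−1→G=1, 8−3→G=1, 8−7→G=1. Hits: 3.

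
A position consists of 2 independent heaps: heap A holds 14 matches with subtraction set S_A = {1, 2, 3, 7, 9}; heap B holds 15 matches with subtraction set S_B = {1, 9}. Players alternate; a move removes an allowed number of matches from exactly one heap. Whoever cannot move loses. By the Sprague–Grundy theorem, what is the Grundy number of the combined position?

Heap A, S = {1, 2, 3, 7, 9}:
G(0) = 0
G(1) = mex{0} = 1
G(2) = mex{1,0} = 2
G(3) = mex{2,1,0} = 3
G(4) = mex{3,2,1} = 0
G(5) = mex{0,3,2} = 1
G(6) = mex{1,0,3} = 2
G(7) = mex{2,1,0,0} = 3
G(8) = mex{3,2,1,1} = 0
G(9) = mex{0,3,2,2,0} = 1
G(10) = mex{1,0,3,3,1} = 2
G(11) = mex{2,1,0,0,2} = 3
G(12) = mex{3,2,1,1,3} = 0
G(13) = mex{0,3,2,2,0} = 1
G(14) = mex{1,0,3,3,1} = 2
G_A(14) = 2.
Heap B, S = {1, 9}:
G(0) = 0
G(1) = mex{0} = 1
G(2) = mex{1} = 0
G(3) = mex{0} = 1
G(4) = mex{1} = 0
G(5) = mex{0} = 1
G(6) = mex{1} = 0
G(7) = mex{0} = 1
G(8) = mex{1} = 0
G(9) = mex{0,0} = 1
G(10) = mex{1,1} = 0
G(11) = mex{0,0} = 1
G(12) = mex{1,1} = 0
G(13) = mex{0,0} = 1
G(14) = mex{1,1} = 0
G(15) = mex{0,0} = 1
G_B(15) = 1.
Combined Grundy value = 2 ⊕ 1 = 3.

3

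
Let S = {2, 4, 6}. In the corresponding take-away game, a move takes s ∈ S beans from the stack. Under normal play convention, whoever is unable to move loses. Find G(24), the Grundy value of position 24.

0

n :  0  1  2  3  4  5  6  7  8  9 10 11 12 13 14 15 16 17 18 19 20 21 22 23 24
G :  0  0  1  1  2  2  3  3  0  0  1  1  2  2  3  3  0  0  1  1  2  2  3  3  0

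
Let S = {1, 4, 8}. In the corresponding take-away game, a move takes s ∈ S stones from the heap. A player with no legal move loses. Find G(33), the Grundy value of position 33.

2

n :  0  1  2  3  4  5  6  7  8  9 10 11 12 13 14 15 16 17 18 19 20 21 22 23 24 25 26 27 28 29 30 31 32 33
G :  0  1  0  1  2  0  1  0  1  2  3  2  0  1  0  1  2  0  1  0  1  2  3  2  0  1  0  1  2  0  1  0  1  2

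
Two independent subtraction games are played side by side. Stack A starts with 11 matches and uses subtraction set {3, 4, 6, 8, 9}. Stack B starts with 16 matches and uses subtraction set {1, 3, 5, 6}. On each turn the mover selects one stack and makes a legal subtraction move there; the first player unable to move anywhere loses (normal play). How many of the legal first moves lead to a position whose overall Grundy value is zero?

2

Stack A, S = {3, 4, 6, 8, 9}:
n :  0  1  2  3  4  5  6  7  8  9 10 11
G :  0  0  0  1  1  1  2  2  2  3  3  3
G_A(11) = 3.
Stack B, S = {1, 3, 5, 6}:
n :  0  1  2  3  4  5  6  7  8  9 10 11 12 13 14 15 16
G :  0  1  0  1  0  1  2  3  2  3  2  0  1  0  1  0  1
G_B(16) = 1.
Combined Grundy value = 3 ⊕ 1 = 2.
A winning move leaves total XOR = 0, i.e. changes one component's Grundy value g to g ⊕ X where X is the current total.
Stack A: need g' = 3⊕2 = 1. Options: 11−3→G=2, 11−4→G=2, 11−6→G=1, 11−8→G=1, 11−9→G=0. Hits: 2.
Stack B: need g' = 1⊕2 = 3. Options: 16−1→G=0, 16−3→G=0, 16−5→G=0, 16−6→G=2. Hits: 0.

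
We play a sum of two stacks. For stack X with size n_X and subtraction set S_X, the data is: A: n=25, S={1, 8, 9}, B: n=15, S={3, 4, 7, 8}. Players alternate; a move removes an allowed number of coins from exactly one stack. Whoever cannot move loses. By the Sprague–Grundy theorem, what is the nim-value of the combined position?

2

Stack A, S = {1, 8, 9}:
n :  0  1  2  3  4  5  6  7  8  9 10 11 12 13 14 15 16 17 18 19 20 21 22 23 24 25
G :  0  1  0  1  0  1  0  1  2  3  2  3  2  3  2  3  0  1  0  1  0  1  0  1  2  3
G_A(25) = 3.
Stack B, S = {3, 4, 7, 8}:
n :  0  1  2  3  4  5  6  7  8  9 10 11 12 13 14 15
G :  0  0  0  1  1  1  2  2  2  3  3  0  0  0  1  1
G_B(15) = 1.
Combined Grundy value = 3 ⊕ 1 = 2.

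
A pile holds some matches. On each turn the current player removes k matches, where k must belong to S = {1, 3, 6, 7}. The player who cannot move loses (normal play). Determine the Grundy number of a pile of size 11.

3

G(0) = 0
G(1) = mex{0} = 1
G(2) = mex{1} = 0
G(3) = mex{0,0} = 1
G(4) = mex{1,1} = 0
G(5) = mex{0,0} = 1
G(6) = mex{1,1,0} = 2
G(7) = mex{2,0,1,0} = 3
G(8) = mex{3,1,0,1} = 2
G(9) = mex{2,2,1,0} = 3
G(10) = mex{3,3,0,1} = 2
G(11) = mex{2,2,1,0} = 3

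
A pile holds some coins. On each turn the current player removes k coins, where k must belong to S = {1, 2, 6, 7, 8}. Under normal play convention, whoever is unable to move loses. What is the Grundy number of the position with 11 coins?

5

G(0) = 0
G(1) = mex{0} = 1
G(2) = mex{1,0} = 2
G(3) = mex{2,1} = 0
G(4) = mex{0,2} = 1
G(5) = mex{1,0} = 2
G(6) = mex{2,1,0} = 3
G(7) = mex{3,2,1,0} = 4
G(8) = mex{4,3,2,1,0} = 5
G(9) = mex{5,4,0,2,1} = 3
G(10) = mex{3,5,1,0,2} = 4
G(11) = mex{4,3,2,1,0} = 5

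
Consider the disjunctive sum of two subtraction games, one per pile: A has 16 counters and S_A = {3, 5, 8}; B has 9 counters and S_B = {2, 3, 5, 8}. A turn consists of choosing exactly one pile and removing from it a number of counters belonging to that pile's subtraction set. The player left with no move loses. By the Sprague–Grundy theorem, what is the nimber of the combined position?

Pile A, S = {3, 5, 8}:
G(0) = 0
G(1) = mex{} = 0
G(2) = mex{} = 0
G(3) = mex{0} = 1
G(4) = mex{0} = 1
G(5) = mex{0,0} = 1
G(6) = mex{1,0} = 2
G(7) = mex{1,0} = 2
G(8) = mex{1,1,0} = 2
G(9) = mex{2,1,0} = 3
G(10) = mex{2,1,0} = 3
G(11) = mex{2,2,1} = 0
G(12) = mex{3,2,1} = 0
G(13) = mex{3,2,1} = 0
G(14) = mex{0,3,2} = 1
G(15) = mex{0,3,2} = 1
G(16) = mex{0,0,2} = 1
G_A(16) = 1.
Pile B, S = {2, 3, 5, 8}:
n : 0 1 2 3 4 5 6 7 8 9
G : 0 0 1 1 2 2 3 0 4 1
G_B(9) = 1.
Combined Grundy value = 1 ⊕ 1 = 0.

0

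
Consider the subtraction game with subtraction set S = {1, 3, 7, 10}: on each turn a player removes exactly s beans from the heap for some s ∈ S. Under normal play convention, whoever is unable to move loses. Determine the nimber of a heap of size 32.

G(0) = 0
G(1) = mex{0} = 1
G(2) = mex{1} = 0
G(3) = mex{0,0} = 1
G(4) = mex{1,1} = 0
G(5) = mex{0,0} = 1
G(6) = mex{1,1} = 0
G(7) = mex{0,0,0} = 1
G(8) = mex{1,1,1} = 0
G(9) = mex{0,0,0} = 1
G(10) = mex{1,1,1,0} = 2
G(11) = mex{2,0,0,1} = 3
G(12) = mex{3,1,1,0} = 2
G(13) = mex{2,2,0,1} = 3
G(14) = mex{3,3,1,0} = 2
G(15) = mex{2,2,0,1} = 3
G(16) = mex{3,3,1,0} = 2
G(17) = mex{2,2,2,1} = 0
G(18) = mex{0,3,3,0} = 1
G(19) = mex{1,2,2,1} = 0
G(20) = mex{0,0,3,2} = 1
G(21) = mex{1,1,2,3} = 0
G(22) = mex{0,0,3,2} = 1
G(23) = mex{1,1,2,3} = 0
G(24) = mex{0,0,0,2} = 1
G(25) = mex{1,1,1,3} = 0
G(26) = mex{0,0,0,2} = 1
G(27) = mex{1,1,1,0} = 2
G(28) = mex{2,0,0,1} = 3
G(29) = mex{3,1,1,0} = 2
G(30) = mex{2,2,0,1} = 3
G(31) = mex{3,3,1,0} = 2
G(32) = mex{2,2,0,1} = 3

3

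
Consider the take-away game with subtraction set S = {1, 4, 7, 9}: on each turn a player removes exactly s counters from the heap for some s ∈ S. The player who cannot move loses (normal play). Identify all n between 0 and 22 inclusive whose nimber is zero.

0, 2, 5, 8, 10, 13, 16, 18, 21

G(0) = 0
G(1) = mex{0} = 1
G(2) = mex{1} = 0
G(3) = mex{0} = 1
G(4) = mex{1,0} = 2
G(5) = mex{2,1} = 0
G(6) = mex{0,0} = 1
G(7) = mex{1,1,0} = 2
G(8) = mex{2,2,1} = 0
G(9) = mex{0,0,0,0} = 1
G(10) = mex{1,1,1,1} = 0
G(11) = mex{0,2,2,0} = 1
G(12) = mex{1,0,0,1} = 2
G(13) = mex{2,1,1,2} = 0
G(14) = mex{0,0,2,0} = 1
G(15) = mex{1,1,0,1} = 2
G(16) = mex{2,2,1,2} = 0
G(17) = mex{0,0,0,0} = 1
G(18) = mex{1,1,1,1} = 0
G(19) = mex{0,2,2,0} = 1
G(20) = mex{1,0,0,1} = 2
G(21) = mex{2,1,1,2} = 0
G(22) = mex{0,0,2,0} = 1
P-positions are exactly the n with G(n) = 0.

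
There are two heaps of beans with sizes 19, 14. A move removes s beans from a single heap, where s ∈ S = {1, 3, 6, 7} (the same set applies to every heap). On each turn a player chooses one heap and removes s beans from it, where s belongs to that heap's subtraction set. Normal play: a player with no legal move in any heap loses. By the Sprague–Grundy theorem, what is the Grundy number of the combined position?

3

All heaps use S = {1, 3, 6, 7}:
G(0) = 0
G(1) = mex{0} = 1
G(2) = mex{1} = 0
G(3) = mex{0,0} = 1
G(4) = mex{1,1} = 0
G(5) = mex{0,0} = 1
G(6) = mex{1,1,0} = 2
G(7) = mex{2,0,1,0} = 3
G(8) = mex{3,1,0,1} = 2
G(9) = mex{2,2,1,0} = 3
G(10) = mex{3,3,0,1} = 2
G(11) = mex{2,2,1,0} = 3
G(12) = mex{3,3,2,1} = 0
G(13) = mex{0,2,3,2} = 1
G(14) = mex{1,3,2,3} = 0
G(15) = mex{0,0,3,2} = 1
G(16) = mex{1,1,2,3} = 0
G(17) = mex{0,0,3,2} = 1
G(18) = mex{1,1,0,3} = 2
G(19) = mex{2,0,1,0} = 3
Heap A: G(19) = 3.
Heap B: G(14) = 0.
Combined Grundy value = 3 ⊕ 0 = 3.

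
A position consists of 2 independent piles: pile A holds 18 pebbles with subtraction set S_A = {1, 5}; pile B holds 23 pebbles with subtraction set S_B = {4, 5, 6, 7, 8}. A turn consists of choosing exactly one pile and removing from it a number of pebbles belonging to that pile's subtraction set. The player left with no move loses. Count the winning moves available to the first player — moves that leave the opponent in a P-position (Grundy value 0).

Pile A, S = {1, 5}:
G(0) = 0
G(1) = mex{0} = 1
G(2) = mex{1} = 0
G(3) = mex{0} = 1
G(4) = mex{1} = 0
G(5) = mex{0,0} = 1
G(6) = mex{1,1} = 0
G(7) = mex{0,0} = 1
G(8) = mex{1,1} = 0
G(9) = mex{0,0} = 1
G(10) = mex{1,1} = 0
G(11) = mex{0,0} = 1
G(12) = mex{1,1} = 0
G(13) = mex{0,0} = 1
G(14) = mex{1,1} = 0
G(15) = mex{0,0} = 1
G(16) = mex{1,1} = 0
G(17) = mex{0,0} = 1
G(18) = mex{1,1} = 0
G_A(18) = 0.
Pile B, S = {4, 5, 6, 7, 8}:
n :  0  1  2  3  4  5  6  7  8  9 10 11 12 13 14 15 16 17 18 19 20 21 22 23
G :  0  0  0  0  1  1  1  1  2  2  2  2  0  0  0  0  1  1  1  1  2  2  2  2
G_B(23) = 2.
Combined Grundy value = 0 ⊕ 2 = 2.
A winning move leaves total XOR = 0, i.e. changes one component's Grundy value g to g ⊕ X where X is the current total.
Pile A: need g' = 0⊕2 = 2. Options: 18−1→G=1, 18−5→G=1. Hits: 0.
Pile B: need g' = 2⊕2 = 0. Options: 23−4→G=1, 23−5→G=1, 23−6→G=1, 23−7→G=1, 23−8→G=0. Hits: 1.

1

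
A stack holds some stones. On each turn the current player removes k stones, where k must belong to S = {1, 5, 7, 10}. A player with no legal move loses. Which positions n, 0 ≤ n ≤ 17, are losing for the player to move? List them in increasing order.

G(0) = 0
G(1) = mex{0} = 1
G(2) = mex{1} = 0
G(3) = mex{0} = 1
G(4) = mex{1} = 0
G(5) = mex{0,0} = 1
G(6) = mex{1,1} = 0
G(7) = mex{0,0,0} = 1
G(8) = mex{1,1,1} = 0
G(9) = mex{0,0,0} = 1
G(10) = mex{1,1,1,0} = 2
G(11) = mex{2,0,0,1} = 3
G(12) = mex{3,1,1,0} = 2
G(13) = mex{2,0,0,1} = 3
G(14) = mex{3,1,1,0} = 2
G(15) = mex{2,2,0,1} = 3
G(16) = mex{3,3,1,0} = 2
G(17) = mex{2,2,2,1} = 0
P-positions are exactly the n with G(n) = 0.

0, 2, 4, 6, 8, 17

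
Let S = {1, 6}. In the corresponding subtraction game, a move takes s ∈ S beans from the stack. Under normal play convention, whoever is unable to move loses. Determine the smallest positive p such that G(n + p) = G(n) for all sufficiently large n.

7

G(0) = 0
G(1) = mex{0} = 1
G(2) = mex{1} = 0
G(3) = mex{0} = 1
G(4) = mex{1} = 0
G(5) = mex{0} = 1
G(6) = mex{1,0} = 2
G(7) = mex{2,1} = 0
G(8) = mex{0,0} = 1
G(9) = mex{1,1} = 0
G(10) = mex{0,0} = 1
G(11) = mex{1,1} = 0
G(12) = mex{0,2} = 1
G(13) = mex{1,0} = 2
G(14) = mex{2,1} = 0
G(15) = mex{0,0} = 1
G(n+7) = G(n) holds for n = 0,…,5 (a full window of length max(S) = 6), so the sequence is purely periodic with period 7.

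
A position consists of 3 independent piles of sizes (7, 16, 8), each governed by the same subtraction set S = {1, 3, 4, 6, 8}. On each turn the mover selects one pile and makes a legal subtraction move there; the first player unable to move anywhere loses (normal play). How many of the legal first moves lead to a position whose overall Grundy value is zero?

All piles use S = {1, 3, 4, 6, 8}:
G(0) = 0
G(1) = mex{0} = 1
G(2) = mex{1} = 0
G(3) = mex{0,0} = 1
G(4) = mex{1,1,0} = 2
G(5) = mex{2,0,1} = 3
G(6) = mex{3,1,0,0} = 2
G(7) = mex{2,2,1,1} = 0
G(8) = mex{0,3,2,0,0} = 1
G(9) = mex{1,2,3,1,1} = 0
G(10) = mex{0,0,2,2,0} = 1
G(11) = mex{1,1,0,3,1} = 2
G(12) = mex{2,0,1,2,2} = 3
G(13) = mex{3,1,0,0,3} = 2
G(14) = mex{2,2,1,1,2} = 0
G(15) = mex{0,3,2,0,0} = 1
G(16) = mex{1,2,3,1,1} = 0
Pile A: G(7) = 0.
Pile B: G(16) = 0.
Pile C: G(8) = 1.
Combined Grundy value = 0 ⊕ 0 ⊕ 1 = 1.
A winning move leaves total XOR = 0, i.e. changes one component's Grundy value g to g ⊕ X where X is the current total.
Pile A: need g' = 0⊕1 = 1. Options: 7−1→G=2, 7−3→G=2, 7−4→G=1, 7−6→G=1. Hits: 2.
Pile B: need g' = 0⊕1 = 1. Options: 16−1→G=1, 16−3→G=2, 16−4→G=3, 16−6→G=1, 16−8→G=1. Hits: 3.
Pile C: need g' = 1⊕1 = 0. Options: 8−1→G=0, 8−3→G=3, 8−4→G=2, 8−6→G=0, 8−8→G=0. Hits: 3.

8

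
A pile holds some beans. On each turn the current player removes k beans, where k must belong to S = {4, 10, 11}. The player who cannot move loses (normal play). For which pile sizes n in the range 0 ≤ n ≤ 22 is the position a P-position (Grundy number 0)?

0, 1, 2, 3, 8, 9, 15, 16, 17, 22

G(0) = 0
G(1) = mex{} = 0
G(2) = mex{} = 0
G(3) = mex{} = 0
G(4) = mex{0} = 1
G(5) = mex{0} = 1
G(6) = mex{0} = 1
G(7) = mex{0} = 1
G(8) = mex{1} = 0
G(9) = mex{1} = 0
G(10) = mex{1,0} = 2
G(11) = mex{1,0,0} = 2
G(12) = mex{0,0,0} = 1
G(13) = mex{0,0,0} = 1
G(14) = mex{2,1,0} = 3
G(15) = mex{2,1,1} = 0
G(16) = mex{1,1,1} = 0
G(17) = mex{1,1,1} = 0
G(18) = mex{3,0,1} = 2
G(19) = mex{0,0,0} = 1
G(20) = mex{0,2,0} = 1
G(21) = mex{0,2,2} = 1
G(22) = mex{2,1,2} = 0
P-positions are exactly the n with G(n) = 0.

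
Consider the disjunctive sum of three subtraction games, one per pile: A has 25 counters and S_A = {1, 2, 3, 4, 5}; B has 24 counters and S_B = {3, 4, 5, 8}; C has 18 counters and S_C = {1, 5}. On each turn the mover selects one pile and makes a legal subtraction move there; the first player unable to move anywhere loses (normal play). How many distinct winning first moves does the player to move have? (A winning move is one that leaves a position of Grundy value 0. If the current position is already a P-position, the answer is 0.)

4

Pile A, S = {1, 2, 3, 4, 5}:
G(0) = 0
G(1) = mex{0} = 1
G(2) = mex{1,0} = 2
G(3) = mex{2,1,0} = 3
G(4) = mex{3,2,1,0} = 4
G(5) = mex{4,3,2,1,0} = 5
G(6) = mex{5,4,3,2,1} = 0
G(7) = mex{0,5,4,3,2} = 1
G(8) = mex{1,0,5,4,3} = 2
G(9) = mex{2,1,0,5,4} = 3
G(10) = mex{3,2,1,0,5} = 4
G(11) = mex{4,3,2,1,0} = 5
G(12) = mex{5,4,3,2,1} = 0
G(13) = mex{0,5,4,3,2} = 1
G(14) = mex{1,0,5,4,3} = 2
G(15) = mex{2,1,0,5,4} = 3
G(16) = mex{3,2,1,0,5} = 4
G(17) = mex{4,3,2,1,0} = 5
G(18) = mex{5,4,3,2,1} = 0
G(19) = mex{0,5,4,3,2} = 1
G(20) = mex{1,0,5,4,3} = 2
G(21) = mex{2,1,0,5,4} = 3
G(22) = mex{3,2,1,0,5} = 4
G(23) = mex{4,3,2,1,0} = 5
G(24) = mex{5,4,3,2,1} = 0
G(25) = mex{0,5,4,3,2} = 1
G_A(25) = 1.
Pile B, S = {3, 4, 5, 8}:
n :  0  1  2  3  4  5  6  7  8  9 10 11 12 13 14 15 16 17 18 19 20 21 22 23 24
G :  0  0  0  1  1  1  2  2  2  3  3  0  0  0  1  1  1  2  2  2  3  3  0  0  0
G_B(24) = 0.
Pile C, S = {1, 5}:
n :  0  1  2  3  4  5  6  7  8  9 10 11 12 13 14 15 16 17 18
G :  0  1  0  1  0  1  0  1  0  1  0  1  0  1  0  1  0  1  0
G_C(18) = 0.
Combined Grundy value = 1 ⊕ 0 ⊕ 0 = 1.
A winning move leaves total XOR = 0, i.e. changes one component's Grundy value g to g ⊕ X where X is the current total.
Pile A: need g' = 1⊕1 = 0. Options: 25−1→G=0, 25−2→G=5, 25−3→G=4, 25−4→G=3, 25−5→G=2. Hits: 1.
Pile B: need g' = 0⊕1 = 1. Options: 24−3→G=3, 24−4→G=3, 24−5→G=2, 24−8→G=1. Hits: 1.
Pile C: need g' = 0⊕1 = 1. Options: 18−1→G=1, 18−5→G=1. Hits: 2.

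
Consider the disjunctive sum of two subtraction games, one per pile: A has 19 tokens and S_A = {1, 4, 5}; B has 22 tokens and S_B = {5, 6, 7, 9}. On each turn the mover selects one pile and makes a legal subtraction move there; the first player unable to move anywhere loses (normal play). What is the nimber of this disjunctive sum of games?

Pile A, S = {1, 4, 5}:
G(0) = 0
G(1) = mex{0} = 1
G(2) = mex{1} = 0
G(3) = mex{0} = 1
G(4) = mex{1,0} = 2
G(5) = mex{2,1,0} = 3
G(6) = mex{3,0,1} = 2
G(7) = mex{2,1,0} = 3
G(8) = mex{3,2,1} = 0
G(9) = mex{0,3,2} = 1
G(10) = mex{1,2,3} = 0
G(11) = mex{0,3,2} = 1
G(12) = mex{1,0,3} = 2
G(13) = mex{2,1,0} = 3
G(14) = mex{3,0,1} = 2
G(15) = mex{2,1,0} = 3
G(16) = mex{3,2,1} = 0
G(17) = mex{0,3,2} = 1
G(18) = mex{1,2,3} = 0
G(19) = mex{0,3,2} = 1
G_A(19) = 1.
Pile B, S = {5, 6, 7, 9}:
G(0) = 0
G(1) = mex{} = 0
G(2) = mex{} = 0
G(3) = mex{} = 0
G(4) = mex{} = 0
G(5) = mex{0} = 1
G(6) = mex{0,0} = 1
G(7) = mex{0,0,0} = 1
G(8) = mex{0,0,0} = 1
G(9) = mex{0,0,0,0} = 1
G(10) = mex{1,0,0,0} = 2
G(11) = mex{1,1,0,0} = 2
G(12) = mex{1,1,1,0} = 2
G(13) = mex{1,1,1,0} = 2
G(14) = mex{1,1,1,1} = 0
G(15) = mex{2,1,1,1} = 0
G(16) = mex{2,2,1,1} = 0
G(17) = mex{2,2,2,1} = 0
G(18) = mex{2,2,2,1} = 0
G(19) = mex{0,2,2,2} = 1
G(20) = mex{0,0,2,2} = 1
G(21) = mex{0,0,0,2} = 1
G(22) = mex{0,0,0,2} = 1
G_B(22) = 1.
Combined Grundy value = 1 ⊕ 1 = 0.

0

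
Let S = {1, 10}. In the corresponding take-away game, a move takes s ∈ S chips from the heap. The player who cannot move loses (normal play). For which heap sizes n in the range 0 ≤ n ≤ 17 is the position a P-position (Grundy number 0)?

G(0) = 0
G(1) = mex{0} = 1
G(2) = mex{1} = 0
G(3) = mex{0} = 1
G(4) = mex{1} = 0
G(5) = mex{0} = 1
G(6) = mex{1} = 0
G(7) = mex{0} = 1
G(8) = mex{1} = 0
G(9) = mex{0} = 1
G(10) = mex{1,0} = 2
G(11) = mex{2,1} = 0
G(12) = mex{0,0} = 1
G(13) = mex{1,1} = 0
G(14) = mex{0,0} = 1
G(15) = mex{1,1} = 0
G(16) = mex{0,0} = 1
G(17) = mex{1,1} = 0
P-positions are exactly the n with G(n) = 0.

0, 2, 4, 6, 8, 11, 13, 15, 17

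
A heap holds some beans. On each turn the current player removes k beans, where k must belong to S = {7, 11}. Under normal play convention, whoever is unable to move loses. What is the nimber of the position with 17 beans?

G(0) = 0
G(1) = mex{} = 0
G(2) = mex{} = 0
G(3) = mex{} = 0
G(4) = mex{} = 0
G(5) = mex{} = 0
G(6) = mex{} = 0
G(7) = mex{0} = 1
G(8) = mex{0} = 1
G(9) = mex{0} = 1
G(10) = mex{0} = 1
G(11) = mex{0,0} = 1
G(12) = mex{0,0} = 1
G(13) = mex{0,0} = 1
G(14) = mex{1,0} = 2
G(15) = mex{1,0} = 2
G(16) = mex{1,0} = 2
G(17) = mex{1,0} = 2

2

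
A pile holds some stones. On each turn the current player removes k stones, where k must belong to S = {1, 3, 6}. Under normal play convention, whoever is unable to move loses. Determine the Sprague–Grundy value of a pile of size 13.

G(0) = 0
G(1) = mex{0} = 1
G(2) = mex{1} = 0
G(3) = mex{0,0} = 1
G(4) = mex{1,1} = 0
G(5) = mex{0,0} = 1
G(6) = mex{1,1,0} = 2
G(7) = mex{2,0,1} = 3
G(8) = mex{3,1,0} = 2
G(9) = mex{2,2,1} = 0
G(10) = mex{0,3,0} = 1
G(11) = mex{1,2,1} = 0
G(12) = mex{0,0,2} = 1
G(13) = mex{1,1,3} = 0

0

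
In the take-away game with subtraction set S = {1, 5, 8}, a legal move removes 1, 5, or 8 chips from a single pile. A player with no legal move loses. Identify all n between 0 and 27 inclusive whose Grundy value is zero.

G(0) = 0
G(1) = mex{0} = 1
G(2) = mex{1} = 0
G(3) = mex{0} = 1
G(4) = mex{1} = 0
G(5) = mex{0,0} = 1
G(6) = mex{1,1} = 0
G(7) = mex{0,0} = 1
G(8) = mex{1,1,0} = 2
G(9) = mex{2,0,1} = 3
G(10) = mex{3,1,0} = 2
G(11) = mex{2,0,1} = 3
G(12) = mex{3,1,0} = 2
G(13) = mex{2,2,1} = 0
G(14) = mex{0,3,0} = 1
G(15) = mex{1,2,1} = 0
G(16) = mex{0,3,2} = 1
G(17) = mex{1,2,3} = 0
G(18) = mex{0,0,2} = 1
G(19) = mex{1,1,3} = 0
G(20) = mex{0,0,2} = 1
G(21) = mex{1,1,0} = 2
G(22) = mex{2,0,1} = 3
G(23) = mex{3,1,0} = 2
G(24) = mex{2,0,1} = 3
G(25) = mex{3,1,0} = 2
G(26) = mex{2,2,1} = 0
G(27) = mex{0,3,0} = 1
P-positions are exactly the n with G(n) = 0.

0, 2, 4, 6, 13, 15, 17, 19, 26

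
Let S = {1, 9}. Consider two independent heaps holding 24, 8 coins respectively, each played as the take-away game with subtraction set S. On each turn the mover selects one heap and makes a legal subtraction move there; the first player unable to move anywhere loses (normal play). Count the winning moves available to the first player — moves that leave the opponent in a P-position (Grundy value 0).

All heaps use S = {1, 9}:
n :  0  1  2  3  4  5  6  7  8  9 10 11 12 13 14 15 16 17 18 19 20 21 22 23 24
G :  0  1  0  1  0  1  0  1  0  1  0  1  0  1  0  1  0  1  0  1  0  1  0  1  0
Heap A: G(24) = 0.
Heap B: G(8) = 0.
Combined Grundy value = 0 ⊕ 0 = 0.
A winning move leaves total XOR = 0, i.e. changes one component's Grundy value g to g ⊕ X where X is the current total.
Heap A: target g' = 0⊕0 = 0, but every legal move changes the Grundy value (mex property), so 0 moves.
Heap B: target g' = 0⊕0 = 0, but every legal move changes the Grundy value (mex property), so 0 moves.

0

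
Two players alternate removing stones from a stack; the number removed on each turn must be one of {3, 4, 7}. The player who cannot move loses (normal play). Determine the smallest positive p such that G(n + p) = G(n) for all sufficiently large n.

G(0) = 0
G(1) = mex{} = 0
G(2) = mex{} = 0
G(3) = mex{0} = 1
G(4) = mex{0,0} = 1
G(5) = mex{0,0} = 1
G(6) = mex{1,0} = 2
G(7) = mex{1,1,0} = 2
G(8) = mex{1,1,0} = 2
G(9) = mex{2,1,0} = 3
G(10) = mex{2,2,1} = 0
G(11) = mex{2,2,1} = 0
G(12) = mex{3,2,1} = 0
G(13) = mex{0,3,2} = 1
G(14) = mex{0,0,2} = 1
G(15) = mex{0,0,2} = 1
G(16) = mex{1,0,3} = 2
G(17) = mex{1,1,0} = 2
G(18) = mex{1,1,0} = 2
G(19) = mex{2,1,0} = 3
G(20) = mex{2,2,1} = 0
G(21) = mex{2,2,1} = 0
G(n+10) = G(n) holds for n = 0,…,6 (a full window of length max(S) = 7), so the sequence is purely periodic with period 10.

10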